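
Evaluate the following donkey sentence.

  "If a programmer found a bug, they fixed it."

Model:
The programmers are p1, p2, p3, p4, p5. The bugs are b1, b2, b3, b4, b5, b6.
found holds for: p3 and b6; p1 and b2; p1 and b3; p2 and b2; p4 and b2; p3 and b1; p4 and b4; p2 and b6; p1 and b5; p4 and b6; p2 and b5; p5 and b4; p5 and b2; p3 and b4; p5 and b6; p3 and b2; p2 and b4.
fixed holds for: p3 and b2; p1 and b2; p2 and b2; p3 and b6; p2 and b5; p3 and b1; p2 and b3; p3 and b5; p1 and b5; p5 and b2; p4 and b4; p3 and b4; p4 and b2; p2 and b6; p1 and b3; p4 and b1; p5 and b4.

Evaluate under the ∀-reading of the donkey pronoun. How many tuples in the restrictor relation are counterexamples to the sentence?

"it" takes "a bug" as antecedent — a donkey pronoun bound across the clause boundary.
Strong reading: for every (p,b) with found(p,b), fixed(p,b).
Restrictor pairs: (p1,b2) ✓  (p1,b3) ✓  (p1,b5) ✓  (p2,b2) ✓  (p2,b4) ✗  (p2,b5) ✓  (p2,b6) ✓  (p3,b1) ✓  (p3,b2) ✓  (p3,b4) ✓  (p3,b6) ✓  (p4,b2) ✓  (p4,b4) ✓  (p4,b6) ✗  (p5,b2) ✓  (p5,b4) ✓  (p5,b6) ✗
Counterexamples (restrictor pairs failing the scope): 3.

3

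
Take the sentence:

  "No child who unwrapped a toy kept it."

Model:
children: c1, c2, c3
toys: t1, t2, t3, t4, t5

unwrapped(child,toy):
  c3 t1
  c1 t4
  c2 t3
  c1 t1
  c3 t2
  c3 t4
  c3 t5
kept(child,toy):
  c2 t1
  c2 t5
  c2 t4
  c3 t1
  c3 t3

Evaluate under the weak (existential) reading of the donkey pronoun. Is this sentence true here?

False

"it" takes "a toy" as antecedent — a donkey pronoun bound across the clause boundary.
Truth condition: for no (c,t) with unwrapped(c,t) does kept(c,t) hold.
Restrictor pairs — does the scope hold? (c1,t1):fails  (c1,t4):fails  (c2,t3):fails  (c3,t1):holds  (c3,t2):fails  (c3,t4):fails  (c3,t5):fails
Scope holds for 1 pair(s), so the sentence is false.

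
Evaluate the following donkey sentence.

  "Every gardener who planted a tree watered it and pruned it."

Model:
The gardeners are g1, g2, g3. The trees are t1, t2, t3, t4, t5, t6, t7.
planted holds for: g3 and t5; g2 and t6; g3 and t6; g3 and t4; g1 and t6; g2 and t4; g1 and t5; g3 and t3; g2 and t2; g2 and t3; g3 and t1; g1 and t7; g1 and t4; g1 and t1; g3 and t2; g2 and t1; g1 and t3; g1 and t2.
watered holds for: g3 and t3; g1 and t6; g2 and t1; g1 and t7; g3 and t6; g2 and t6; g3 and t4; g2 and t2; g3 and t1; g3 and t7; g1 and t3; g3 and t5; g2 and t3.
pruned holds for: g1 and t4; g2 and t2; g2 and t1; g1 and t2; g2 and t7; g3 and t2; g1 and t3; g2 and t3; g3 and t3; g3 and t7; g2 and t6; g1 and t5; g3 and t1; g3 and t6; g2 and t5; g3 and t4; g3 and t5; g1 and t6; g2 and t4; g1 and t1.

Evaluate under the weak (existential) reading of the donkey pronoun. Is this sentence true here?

True

"it" takes "a tree" as antecedent — a donkey pronoun bound across the clause boundary.
Weak reading: every gardener g with some planted-tree has at least one planted-tree t such that watered(g,t) ∧ pruned(g,t).
Per gardener: g1:✓  g2:✓  g3:✓
Every gardener in the restrictor has a witness.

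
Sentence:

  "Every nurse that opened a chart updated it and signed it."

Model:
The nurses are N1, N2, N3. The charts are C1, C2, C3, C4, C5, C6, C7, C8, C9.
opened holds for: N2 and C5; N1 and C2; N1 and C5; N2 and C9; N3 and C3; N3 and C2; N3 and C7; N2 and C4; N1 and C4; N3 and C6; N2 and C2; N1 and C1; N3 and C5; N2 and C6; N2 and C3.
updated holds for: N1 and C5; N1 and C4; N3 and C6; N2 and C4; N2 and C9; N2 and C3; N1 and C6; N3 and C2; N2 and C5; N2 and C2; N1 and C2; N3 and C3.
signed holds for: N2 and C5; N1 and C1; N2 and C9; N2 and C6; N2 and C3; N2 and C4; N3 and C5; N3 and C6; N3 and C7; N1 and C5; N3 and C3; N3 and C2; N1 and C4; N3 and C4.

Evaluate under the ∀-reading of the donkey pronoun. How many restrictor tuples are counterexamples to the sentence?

6

"it" takes "a chart" as antecedent — a donkey pronoun bound across the clause boundary.
Strong reading: for every (n,c) with opened(n,c), updated(n,c) ∧ signed(n,c).
Restrictor pairs: (N1,C1) ✗  (N1,C2) ✗  (N1,C4) ✓  (N1,C5) ✓  (N2,C2) ✗  (N2,C3) ✓  (N2,C4) ✓  (N2,C5) ✓  (N2,C6) ✗  (N2,C9) ✓  (N3,C2) ✓  (N3,C3) ✓  (N3,C5) ✗  (N3,C6) ✓  (N3,C7) ✗
Counterexamples (restrictor pairs failing the scope): 6.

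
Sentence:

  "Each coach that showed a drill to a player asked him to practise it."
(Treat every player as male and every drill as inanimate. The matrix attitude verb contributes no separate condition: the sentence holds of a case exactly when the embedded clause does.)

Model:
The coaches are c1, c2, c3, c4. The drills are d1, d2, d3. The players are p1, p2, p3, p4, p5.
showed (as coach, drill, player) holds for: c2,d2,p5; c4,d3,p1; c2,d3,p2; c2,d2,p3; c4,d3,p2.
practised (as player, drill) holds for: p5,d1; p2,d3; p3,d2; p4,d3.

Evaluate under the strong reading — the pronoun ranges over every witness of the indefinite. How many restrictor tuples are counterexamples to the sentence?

"him" takes "a player" as antecedent and "it" takes "a drill"; both are donkey pronouns co-varying with the restrictor.
Strong reading: for every (c,d,p) with showed(c,d,p), practised(p,d).
Restrictor triples: (c2,d2,p3)→practised(p3,d2) ✓  (c2,d2,p5)→practised(p5,d2) ✗  (c2,d3,p2)→practised(p2,d3) ✓  (c4,d3,p1)→practised(p1,d3) ✗  (c4,d3,p2)→practised(p2,d3) ✓
Counterexamples (restrictor triples failing the scope): 2.

2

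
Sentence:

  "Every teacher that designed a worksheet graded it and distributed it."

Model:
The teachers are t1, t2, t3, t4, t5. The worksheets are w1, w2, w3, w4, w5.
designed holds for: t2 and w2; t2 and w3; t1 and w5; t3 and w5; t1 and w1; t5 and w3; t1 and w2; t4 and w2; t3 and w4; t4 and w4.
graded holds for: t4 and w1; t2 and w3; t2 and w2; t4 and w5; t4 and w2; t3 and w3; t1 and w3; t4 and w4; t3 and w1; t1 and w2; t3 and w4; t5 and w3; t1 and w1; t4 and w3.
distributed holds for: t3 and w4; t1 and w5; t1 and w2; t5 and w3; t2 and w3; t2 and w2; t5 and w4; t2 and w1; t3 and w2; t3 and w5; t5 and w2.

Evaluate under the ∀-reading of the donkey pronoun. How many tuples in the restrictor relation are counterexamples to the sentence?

5

"it" takes "a worksheet" as antecedent — a donkey pronoun bound across the clause boundary.
Strong reading: for every (t,w) with designed(t,w), graded(t,w) ∧ distributed(t,w).
Restrictor pairs: (t1,w1) ✗  (t1,w2) ✓  (t1,w5) ✗  (t2,w2) ✓  (t2,w3) ✓  (t3,w4) ✓  (t3,w5) ✗  (t4,w2) ✗  (t4,w4) ✗  (t5,w3) ✓
Counterexamples (restrictor pairs failing the scope): 5.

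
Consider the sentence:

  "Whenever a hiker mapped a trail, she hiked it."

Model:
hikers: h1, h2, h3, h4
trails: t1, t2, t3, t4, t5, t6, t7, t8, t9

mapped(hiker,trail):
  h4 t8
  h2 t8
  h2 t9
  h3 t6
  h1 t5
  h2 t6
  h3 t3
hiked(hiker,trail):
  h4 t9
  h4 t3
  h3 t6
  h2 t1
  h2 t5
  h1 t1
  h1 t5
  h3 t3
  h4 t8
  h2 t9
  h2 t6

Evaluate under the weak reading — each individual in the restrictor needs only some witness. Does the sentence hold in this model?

True

"it" takes "a trail" as antecedent — a donkey pronoun bound across the clause boundary.
Weak reading: every hiker h with some mapped-trail has at least one mapped-trail t such that hiked(h,t).
Per hiker: h1:✓  h2:✓  h3:✓  h4:✓
Every hiker in the restrictor has a witness.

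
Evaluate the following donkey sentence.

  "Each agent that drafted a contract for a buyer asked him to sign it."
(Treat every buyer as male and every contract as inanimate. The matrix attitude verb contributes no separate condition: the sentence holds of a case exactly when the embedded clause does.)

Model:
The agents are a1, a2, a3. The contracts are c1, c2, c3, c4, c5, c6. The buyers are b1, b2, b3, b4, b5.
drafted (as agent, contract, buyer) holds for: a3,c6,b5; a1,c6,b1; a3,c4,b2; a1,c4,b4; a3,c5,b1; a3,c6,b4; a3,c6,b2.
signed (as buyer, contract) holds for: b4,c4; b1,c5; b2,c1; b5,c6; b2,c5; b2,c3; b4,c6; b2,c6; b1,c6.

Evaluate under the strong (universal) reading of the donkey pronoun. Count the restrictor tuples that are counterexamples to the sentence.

"him" takes "a buyer" as antecedent and "it" takes "a contract"; both are donkey pronouns co-varying with the restrictor.
Strong reading: for every (a,c,b) with drafted(a,c,b), signed(b,c).
Restrictor triples: (a1,c4,b4)→signed(b4,c4) ✓  (a1,c6,b1)→signed(b1,c6) ✓  (a3,c4,b2)→signed(b2,c4) ✗  (a3,c5,b1)→signed(b1,c5) ✓  (a3,c6,b2)→signed(b2,c6) ✓  (a3,c6,b4)→signed(b4,c6) ✓  (a3,c6,b5)→signed(b5,c6) ✓
Counterexamples (restrictor triples failing the scope): 1.

1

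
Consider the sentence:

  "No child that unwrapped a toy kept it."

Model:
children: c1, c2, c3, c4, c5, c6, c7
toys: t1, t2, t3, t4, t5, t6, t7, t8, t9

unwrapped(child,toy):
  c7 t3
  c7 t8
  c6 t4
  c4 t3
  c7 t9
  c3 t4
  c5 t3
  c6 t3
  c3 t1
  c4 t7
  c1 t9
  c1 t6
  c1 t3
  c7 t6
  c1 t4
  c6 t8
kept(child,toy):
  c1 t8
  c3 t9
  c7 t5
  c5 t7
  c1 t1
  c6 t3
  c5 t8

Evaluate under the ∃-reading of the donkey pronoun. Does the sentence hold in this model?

"it" takes "a toy" as antecedent — a donkey pronoun bound across the clause boundary.
Truth condition: for no (c,t) with unwrapped(c,t) does kept(c,t) hold.
Restrictor pairs — does the scope hold? (c1,t3):fails  (c1,t4):fails  (c1,t6):fails  (c1,t9):fails  (c3,t1):fails  (c3,t4):fails  (c4,t3):fails  (c4,t7):fails  (c5,t3):fails  (c6,t3):holds  (c6,t4):fails  (c6,t8):fails  (c7,t3):fails  (c7,t6):fails  (c7,t8):fails  (c7,t9):fails
Scope holds for 1 pair(s), so the sentence is false.

False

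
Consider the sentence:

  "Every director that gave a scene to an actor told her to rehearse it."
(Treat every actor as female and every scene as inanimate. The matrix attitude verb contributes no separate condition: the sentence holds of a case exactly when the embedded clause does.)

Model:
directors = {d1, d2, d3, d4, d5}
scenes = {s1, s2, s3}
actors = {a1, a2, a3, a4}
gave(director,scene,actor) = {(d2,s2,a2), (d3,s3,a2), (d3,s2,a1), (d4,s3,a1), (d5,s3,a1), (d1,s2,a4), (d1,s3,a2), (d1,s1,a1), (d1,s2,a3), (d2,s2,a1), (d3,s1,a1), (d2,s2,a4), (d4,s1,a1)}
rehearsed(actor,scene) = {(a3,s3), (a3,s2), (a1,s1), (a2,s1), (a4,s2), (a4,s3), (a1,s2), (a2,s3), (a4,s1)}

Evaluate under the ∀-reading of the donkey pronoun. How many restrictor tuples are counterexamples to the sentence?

3

"her" takes "an actor" as antecedent and "it" takes "a scene"; both are donkey pronouns co-varying with the restrictor.
Strong reading: for every (d,s,a) with gave(d,s,a), rehearsed(a,s).
Restrictor triples: (d1,s1,a1)→rehearsed(a1,s1) ✓  (d1,s2,a3)→rehearsed(a3,s2) ✓  (d1,s2,a4)→rehearsed(a4,s2) ✓  (d1,s3,a2)→rehearsed(a2,s3) ✓  (d2,s2,a1)→rehearsed(a1,s2) ✓  (d2,s2,a2)→rehearsed(a2,s2) ✗  (d2,s2,a4)→rehearsed(a4,s2) ✓  (d3,s1,a1)→rehearsed(a1,s1) ✓  (d3,s2,a1)→rehearsed(a1,s2) ✓  (d3,s3,a2)→rehearsed(a2,s3) ✓  (d4,s1,a1)→rehearsed(a1,s1) ✓  (d4,s3,a1)→rehearsed(a1,s3) ✗  (d5,s3,a1)→rehearsed(a1,s3) ✗
Counterexamples (restrictor triples failing the scope): 3.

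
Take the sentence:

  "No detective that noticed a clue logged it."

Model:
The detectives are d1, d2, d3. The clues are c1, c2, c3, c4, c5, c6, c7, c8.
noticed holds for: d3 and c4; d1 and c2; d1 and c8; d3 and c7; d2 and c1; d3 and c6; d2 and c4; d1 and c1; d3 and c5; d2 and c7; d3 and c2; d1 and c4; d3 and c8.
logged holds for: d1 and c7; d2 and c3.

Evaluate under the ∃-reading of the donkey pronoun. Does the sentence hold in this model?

"it" takes "a clue" as antecedent — a donkey pronoun bound across the clause boundary.
Truth condition: for no (d,c) with noticed(d,c) does logged(d,c) hold.
Restrictor pairs — does the scope hold? (d1,c1):fails  (d1,c2):fails  (d1,c4):fails  (d1,c8):fails  (d2,c1):fails  (d2,c4):fails  (d2,c7):fails  (d3,c2):fails  (d3,c4):fails  (d3,c5):fails  (d3,c6):fails  (d3,c7):fails  (d3,c8):fails
Scope holds for no restrictor pair, so the sentence is true.

True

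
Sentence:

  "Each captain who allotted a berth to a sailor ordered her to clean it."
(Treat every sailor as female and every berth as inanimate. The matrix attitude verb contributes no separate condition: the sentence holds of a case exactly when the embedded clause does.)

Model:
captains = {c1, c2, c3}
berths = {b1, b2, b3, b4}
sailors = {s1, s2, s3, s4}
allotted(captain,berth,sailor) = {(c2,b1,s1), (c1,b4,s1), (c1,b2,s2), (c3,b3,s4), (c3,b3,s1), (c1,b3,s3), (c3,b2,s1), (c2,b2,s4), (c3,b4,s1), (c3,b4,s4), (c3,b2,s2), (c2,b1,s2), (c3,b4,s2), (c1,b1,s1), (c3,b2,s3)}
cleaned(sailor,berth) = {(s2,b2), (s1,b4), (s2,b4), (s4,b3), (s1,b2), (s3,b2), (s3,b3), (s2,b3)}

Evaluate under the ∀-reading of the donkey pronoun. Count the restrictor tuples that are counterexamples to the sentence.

"her" takes "a sailor" as antecedent and "it" takes "a berth"; both are donkey pronouns co-varying with the restrictor.
Strong reading: for every (c,b,s) with allotted(c,b,s), cleaned(s,b).
Restrictor triples: (c1,b1,s1)→cleaned(s1,b1) ✗  (c1,b2,s2)→cleaned(s2,b2) ✓  (c1,b3,s3)→cleaned(s3,b3) ✓  (c1,b4,s1)→cleaned(s1,b4) ✓  (c2,b1,s1)→cleaned(s1,b1) ✗  (c2,b1,s2)→cleaned(s2,b1) ✗  (c2,b2,s4)→cleaned(s4,b2) ✗  (c3,b2,s1)→cleaned(s1,b2) ✓  (c3,b2,s2)→cleaned(s2,b2) ✓  (c3,b2,s3)→cleaned(s3,b2) ✓  (c3,b3,s1)→cleaned(s1,b3) ✗  (c3,b3,s4)→cleaned(s4,b3) ✓  (c3,b4,s1)→cleaned(s1,b4) ✓  (c3,b4,s2)→cleaned(s2,b4) ✓  (c3,b4,s4)→cleaned(s4,b4) ✗
Counterexamples (restrictor triples failing the scope): 6.

6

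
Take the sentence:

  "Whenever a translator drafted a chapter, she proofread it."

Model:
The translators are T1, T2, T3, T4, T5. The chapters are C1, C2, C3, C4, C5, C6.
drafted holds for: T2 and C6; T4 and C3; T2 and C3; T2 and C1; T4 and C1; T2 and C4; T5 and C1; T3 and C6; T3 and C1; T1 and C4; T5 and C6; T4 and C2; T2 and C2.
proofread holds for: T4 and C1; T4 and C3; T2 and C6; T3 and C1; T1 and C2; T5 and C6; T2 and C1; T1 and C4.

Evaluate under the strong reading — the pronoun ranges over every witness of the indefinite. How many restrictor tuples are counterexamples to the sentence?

6

"it" takes "a chapter" as antecedent — a donkey pronoun bound across the clause boundary.
Strong reading: for every (t,c) with drafted(t,c), proofread(t,c).
Restrictor pairs: (T1,C4) ✓  (T2,C1) ✓  (T2,C2) ✗  (T2,C3) ✗  (T2,C4) ✗  (T2,C6) ✓  (T3,C1) ✓  (T3,C6) ✗  (T4,C1) ✓  (T4,C2) ✗  (T4,C3) ✓  (T5,C1) ✗  (T5,C6) ✓
Counterexamples (restrictor pairs failing the scope): 6.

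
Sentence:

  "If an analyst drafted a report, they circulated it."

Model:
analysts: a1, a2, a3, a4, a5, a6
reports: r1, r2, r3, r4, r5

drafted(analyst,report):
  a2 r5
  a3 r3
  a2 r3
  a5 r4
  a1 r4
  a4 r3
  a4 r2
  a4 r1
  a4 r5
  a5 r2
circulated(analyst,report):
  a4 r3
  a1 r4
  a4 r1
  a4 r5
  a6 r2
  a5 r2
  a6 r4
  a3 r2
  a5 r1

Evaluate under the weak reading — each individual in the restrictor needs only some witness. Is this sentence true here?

False

"it" takes "a report" as antecedent — a donkey pronoun bound across the clause boundary.
Weak reading: every analyst a with some drafted-report has at least one drafted-report r such that circulated(a,r).
Per analyst: a1:✓  a2:✗  a3:✗  a4:✓  a5:✓
a2 has no witness among its drafted-reports.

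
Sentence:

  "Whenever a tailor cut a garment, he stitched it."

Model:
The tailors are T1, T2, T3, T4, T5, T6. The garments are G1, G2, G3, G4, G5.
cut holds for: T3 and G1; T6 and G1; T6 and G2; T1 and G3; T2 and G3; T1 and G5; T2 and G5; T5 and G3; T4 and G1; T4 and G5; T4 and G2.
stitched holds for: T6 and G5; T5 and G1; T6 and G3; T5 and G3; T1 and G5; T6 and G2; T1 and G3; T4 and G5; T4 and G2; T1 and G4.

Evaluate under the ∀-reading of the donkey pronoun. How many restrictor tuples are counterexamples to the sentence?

"it" takes "a garment" as antecedent — a donkey pronoun bound across the clause boundary.
Strong reading: for every (t,g) with cut(t,g), stitched(t,g).
Restrictor pairs: (T1,G3) ✓  (T1,G5) ✓  (T2,G3) ✗  (T2,G5) ✗  (T3,G1) ✗  (T4,G1) ✗  (T4,G2) ✓  (T4,G5) ✓  (T5,G3) ✓  (T6,G1) ✗  (T6,G2) ✓
Counterexamples (restrictor pairs failing the scope): 5.

5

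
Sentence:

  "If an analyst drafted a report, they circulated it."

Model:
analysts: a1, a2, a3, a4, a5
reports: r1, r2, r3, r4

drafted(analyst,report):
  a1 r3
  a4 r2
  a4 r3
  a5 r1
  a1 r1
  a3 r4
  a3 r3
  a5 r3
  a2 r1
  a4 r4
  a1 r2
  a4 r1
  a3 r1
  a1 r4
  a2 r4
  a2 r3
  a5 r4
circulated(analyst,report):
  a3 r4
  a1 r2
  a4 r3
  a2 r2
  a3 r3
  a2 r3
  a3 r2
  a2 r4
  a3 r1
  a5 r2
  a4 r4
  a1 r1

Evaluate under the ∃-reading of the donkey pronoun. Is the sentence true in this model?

False

"it" takes "a report" as antecedent — a donkey pronoun bound across the clause boundary.
Weak reading: every analyst a with some drafted-report has at least one drafted-report r such that circulated(a,r).
Per analyst: a1:✓  a2:✓  a3:✓  a4:✓  a5:✗
a5 has no witness among its drafted-reports.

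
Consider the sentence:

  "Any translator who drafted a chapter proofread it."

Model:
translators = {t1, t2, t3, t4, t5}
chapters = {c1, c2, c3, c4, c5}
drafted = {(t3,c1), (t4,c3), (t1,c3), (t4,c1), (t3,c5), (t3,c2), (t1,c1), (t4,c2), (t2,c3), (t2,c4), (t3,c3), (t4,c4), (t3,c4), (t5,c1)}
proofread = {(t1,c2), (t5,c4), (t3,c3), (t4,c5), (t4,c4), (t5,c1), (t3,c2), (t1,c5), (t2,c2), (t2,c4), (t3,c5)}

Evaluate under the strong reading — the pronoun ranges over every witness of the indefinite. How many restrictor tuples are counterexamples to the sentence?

8

"it" takes "a chapter" as antecedent — a donkey pronoun bound across the clause boundary.
Strong reading: for every (t,c) with drafted(t,c), proofread(t,c).
Restrictor pairs: (t1,c1) ✗  (t1,c3) ✗  (t2,c3) ✗  (t2,c4) ✓  (t3,c1) ✗  (t3,c2) ✓  (t3,c3) ✓  (t3,c4) ✗  (t3,c5) ✓  (t4,c1) ✗  (t4,c2) ✗  (t4,c3) ✗  (t4,c4) ✓  (t5,c1) ✓
Counterexamples (restrictor pairs failing the scope): 8.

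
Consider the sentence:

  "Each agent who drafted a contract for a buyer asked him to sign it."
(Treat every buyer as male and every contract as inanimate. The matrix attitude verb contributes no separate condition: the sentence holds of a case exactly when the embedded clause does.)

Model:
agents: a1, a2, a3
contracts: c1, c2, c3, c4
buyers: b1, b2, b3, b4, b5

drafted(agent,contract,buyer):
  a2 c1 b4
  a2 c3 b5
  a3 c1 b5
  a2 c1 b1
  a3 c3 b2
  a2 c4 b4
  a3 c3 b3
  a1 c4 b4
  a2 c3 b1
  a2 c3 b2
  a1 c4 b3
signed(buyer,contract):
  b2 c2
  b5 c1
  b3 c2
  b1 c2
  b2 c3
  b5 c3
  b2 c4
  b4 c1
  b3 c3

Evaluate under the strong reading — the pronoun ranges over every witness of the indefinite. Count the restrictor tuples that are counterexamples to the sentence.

"him" takes "a buyer" as antecedent and "it" takes "a contract"; both are donkey pronouns co-varying with the restrictor.
Strong reading: for every (a,c,b) with drafted(a,c,b), signed(b,c).
Restrictor triples: (a1,c4,b3)→signed(b3,c4) ✗  (a1,c4,b4)→signed(b4,c4) ✗  (a2,c1,b1)→signed(b1,c1) ✗  (a2,c1,b4)→signed(b4,c1) ✓  (a2,c3,b1)→signed(b1,c3) ✗  (a2,c3,b2)→signed(b2,c3) ✓  (a2,c3,b5)→signed(b5,c3) ✓  (a2,c4,b4)→signed(b4,c4) ✗  (a3,c1,b5)→signed(b5,c1) ✓  (a3,c3,b2)→signed(b2,c3) ✓  (a3,c3,b3)→signed(b3,c3) ✓
Counterexamples (restrictor triples failing the scope): 5.

5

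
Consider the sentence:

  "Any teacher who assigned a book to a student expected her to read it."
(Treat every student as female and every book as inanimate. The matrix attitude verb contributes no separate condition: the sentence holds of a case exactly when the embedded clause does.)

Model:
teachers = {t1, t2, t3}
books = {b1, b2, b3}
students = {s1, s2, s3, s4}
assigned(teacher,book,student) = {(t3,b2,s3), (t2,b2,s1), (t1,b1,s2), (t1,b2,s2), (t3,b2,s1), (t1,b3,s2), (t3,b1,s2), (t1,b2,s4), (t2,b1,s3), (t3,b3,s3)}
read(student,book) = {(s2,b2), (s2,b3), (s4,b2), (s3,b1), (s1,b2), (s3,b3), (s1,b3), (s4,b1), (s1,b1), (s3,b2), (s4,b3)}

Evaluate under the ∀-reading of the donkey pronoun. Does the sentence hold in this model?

"her" takes "a student" as antecedent and "it" takes "a book"; both are donkey pronouns co-varying with the restrictor.
Strong reading: for every (t,b,s) with assigned(t,b,s), read(s,b).
Restrictor triples: (t1,b1,s2)→read(s2,b1) ✗  (t1,b2,s2)→read(s2,b2) ✓  (t1,b2,s4)→read(s4,b2) ✓  (t1,b3,s2)→read(s2,b3) ✓  (t2,b1,s3)→read(s3,b1) ✓  (t2,b2,s1)→read(s1,b2) ✓  (t3,b1,s2)→read(s2,b1) ✗  (t3,b2,s1)→read(s1,b2) ✓  (t3,b2,s3)→read(s3,b2) ✓  (t3,b3,s3)→read(s3,b3) ✓
Counterexample: (t1,b1,s2) — read(s2,b1) does not hold.

False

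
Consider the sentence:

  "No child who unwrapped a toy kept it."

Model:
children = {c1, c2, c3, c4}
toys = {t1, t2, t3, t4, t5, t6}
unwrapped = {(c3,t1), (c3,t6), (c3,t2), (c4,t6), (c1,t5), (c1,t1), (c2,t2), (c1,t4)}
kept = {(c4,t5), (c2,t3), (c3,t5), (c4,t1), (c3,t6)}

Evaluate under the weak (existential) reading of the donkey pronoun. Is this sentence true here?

"it" takes "a toy" as antecedent — a donkey pronoun bound across the clause boundary.
Truth condition: for no (c,t) with unwrapped(c,t) does kept(c,t) hold.
Restrictor pairs — does the scope hold? (c1,t1):fails  (c1,t4):fails  (c1,t5):fails  (c2,t2):fails  (c3,t1):fails  (c3,t2):fails  (c3,t6):holds  (c4,t6):fails
Scope holds for 1 pair(s), so the sentence is false.

False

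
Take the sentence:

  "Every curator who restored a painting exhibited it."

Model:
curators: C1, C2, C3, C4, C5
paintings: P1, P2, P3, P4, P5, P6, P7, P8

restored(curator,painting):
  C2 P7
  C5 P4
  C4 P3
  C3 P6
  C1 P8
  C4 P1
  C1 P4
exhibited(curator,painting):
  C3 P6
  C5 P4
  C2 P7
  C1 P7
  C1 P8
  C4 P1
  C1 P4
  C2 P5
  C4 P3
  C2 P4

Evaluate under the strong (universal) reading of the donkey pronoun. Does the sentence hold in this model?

"it" takes "a painting" as antecedent — a donkey pronoun bound across the clause boundary.
Strong reading: for every (c,p) with restored(c,p), exhibited(c,p).
Restrictor pairs: (C1,P4) ✓  (C1,P8) ✓  (C2,P7) ✓  (C3,P6) ✓  (C4,P1) ✓  (C4,P3) ✓  (C5,P4) ✓
Every restrictor pair satisfies the scope.

True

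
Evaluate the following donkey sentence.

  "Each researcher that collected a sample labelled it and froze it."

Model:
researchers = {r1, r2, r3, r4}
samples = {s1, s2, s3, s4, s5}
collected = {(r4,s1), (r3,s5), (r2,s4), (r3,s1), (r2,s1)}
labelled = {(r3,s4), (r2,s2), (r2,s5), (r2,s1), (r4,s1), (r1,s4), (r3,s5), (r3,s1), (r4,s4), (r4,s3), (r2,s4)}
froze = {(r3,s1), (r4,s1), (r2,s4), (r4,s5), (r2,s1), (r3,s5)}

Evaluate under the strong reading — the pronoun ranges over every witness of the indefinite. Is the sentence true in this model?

"it" takes "a sample" as antecedent — a donkey pronoun bound across the clause boundary.
Strong reading: for every (r,s) with collected(r,s), labelled(r,s) ∧ froze(r,s).
Restrictor pairs: (r2,s1) ✓  (r2,s4) ✓  (r3,s1) ✓  (r3,s5) ✓  (r4,s1) ✓
Every restrictor pair satisfies the scope.

True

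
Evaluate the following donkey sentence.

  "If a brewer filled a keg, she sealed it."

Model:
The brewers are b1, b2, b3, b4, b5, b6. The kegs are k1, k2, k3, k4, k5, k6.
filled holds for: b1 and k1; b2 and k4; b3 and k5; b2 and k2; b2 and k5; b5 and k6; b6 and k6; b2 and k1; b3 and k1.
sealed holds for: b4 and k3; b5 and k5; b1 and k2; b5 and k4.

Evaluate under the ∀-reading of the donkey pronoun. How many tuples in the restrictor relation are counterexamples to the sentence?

9

"it" takes "a keg" as antecedent — a donkey pronoun bound across the clause boundary.
Strong reading: for every (b,k) with filled(b,k), sealed(b,k).
Restrictor pairs: (b1,k1) ✗  (b2,k1) ✗  (b2,k2) ✗  (b2,k4) ✗  (b2,k5) ✗  (b3,k1) ✗  (b3,k5) ✗  (b5,k6) ✗  (b6,k6) ✗
Counterexamples (restrictor pairs failing the scope): 9.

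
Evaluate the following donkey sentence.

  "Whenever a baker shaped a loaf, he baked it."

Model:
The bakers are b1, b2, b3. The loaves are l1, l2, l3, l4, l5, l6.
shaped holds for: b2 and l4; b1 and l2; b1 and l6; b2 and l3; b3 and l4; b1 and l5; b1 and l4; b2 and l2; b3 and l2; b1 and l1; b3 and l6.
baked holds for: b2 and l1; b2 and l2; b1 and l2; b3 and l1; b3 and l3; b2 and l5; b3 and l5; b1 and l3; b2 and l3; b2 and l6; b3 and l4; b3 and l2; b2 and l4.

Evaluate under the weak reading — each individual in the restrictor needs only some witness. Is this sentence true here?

"it" takes "a loaf" as antecedent — a donkey pronoun bound across the clause boundary.
Weak reading: every baker b with some shaped-loaf has at least one shaped-loaf l such that baked(b,l).
Per baker: b1:✓  b2:✓  b3:✓
Every baker in the restrictor has a witness.

True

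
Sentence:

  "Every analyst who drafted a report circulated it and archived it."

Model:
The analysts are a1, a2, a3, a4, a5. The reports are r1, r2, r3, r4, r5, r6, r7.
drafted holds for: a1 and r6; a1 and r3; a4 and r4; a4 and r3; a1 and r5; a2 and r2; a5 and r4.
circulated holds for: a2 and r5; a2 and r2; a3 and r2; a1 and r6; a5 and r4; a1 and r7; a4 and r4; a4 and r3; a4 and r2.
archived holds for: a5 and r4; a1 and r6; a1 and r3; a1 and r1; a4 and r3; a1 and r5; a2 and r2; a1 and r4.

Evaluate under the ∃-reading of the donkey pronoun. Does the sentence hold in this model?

True

"it" takes "a report" as antecedent — a donkey pronoun bound across the clause boundary.
Weak reading: every analyst a with some drafted-report has at least one drafted-report r such that circulated(a,r) ∧ archived(a,r).
Per analyst: a1:✓  a2:✓  a4:✓  a5:✓
Every analyst in the restrictor has a witness.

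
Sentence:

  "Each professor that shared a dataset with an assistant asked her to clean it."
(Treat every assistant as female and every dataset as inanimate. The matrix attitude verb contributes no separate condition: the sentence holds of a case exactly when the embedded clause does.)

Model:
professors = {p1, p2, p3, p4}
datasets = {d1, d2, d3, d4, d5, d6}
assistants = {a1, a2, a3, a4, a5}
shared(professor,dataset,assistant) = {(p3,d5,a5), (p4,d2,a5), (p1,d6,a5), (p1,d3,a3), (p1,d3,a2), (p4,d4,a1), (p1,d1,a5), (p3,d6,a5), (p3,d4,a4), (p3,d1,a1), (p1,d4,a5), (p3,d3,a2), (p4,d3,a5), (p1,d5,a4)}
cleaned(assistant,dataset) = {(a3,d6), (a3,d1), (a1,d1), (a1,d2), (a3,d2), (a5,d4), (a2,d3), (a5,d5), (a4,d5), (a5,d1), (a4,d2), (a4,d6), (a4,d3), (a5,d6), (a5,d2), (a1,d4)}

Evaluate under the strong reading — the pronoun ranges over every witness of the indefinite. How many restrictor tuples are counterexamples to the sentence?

"her" takes "an assistant" as antecedent and "it" takes "a dataset"; both are donkey pronouns co-varying with the restrictor.
Strong reading: for every (p,d,a) with shared(p,d,a), cleaned(a,d).
Restrictor triples: (p1,d1,a5)→cleaned(a5,d1) ✓  (p1,d3,a2)→cleaned(a2,d3) ✓  (p1,d3,a3)→cleaned(a3,d3) ✗  (p1,d4,a5)→cleaned(a5,d4) ✓  (p1,d5,a4)→cleaned(a4,d5) ✓  (p1,d6,a5)→cleaned(a5,d6) ✓  (p3,d1,a1)→cleaned(a1,d1) ✓  (p3,d3,a2)→cleaned(a2,d3) ✓  (p3,d4,a4)→cleaned(a4,d4) ✗  (p3,d5,a5)→cleaned(a5,d5) ✓  (p3,d6,a5)→cleaned(a5,d6) ✓  (p4,d2,a5)→cleaned(a5,d2) ✓  (p4,d3,a5)→cleaned(a5,d3) ✗  (p4,d4,a1)→cleaned(a1,d4) ✓
Counterexamples (restrictor triples failing the scope): 3.

3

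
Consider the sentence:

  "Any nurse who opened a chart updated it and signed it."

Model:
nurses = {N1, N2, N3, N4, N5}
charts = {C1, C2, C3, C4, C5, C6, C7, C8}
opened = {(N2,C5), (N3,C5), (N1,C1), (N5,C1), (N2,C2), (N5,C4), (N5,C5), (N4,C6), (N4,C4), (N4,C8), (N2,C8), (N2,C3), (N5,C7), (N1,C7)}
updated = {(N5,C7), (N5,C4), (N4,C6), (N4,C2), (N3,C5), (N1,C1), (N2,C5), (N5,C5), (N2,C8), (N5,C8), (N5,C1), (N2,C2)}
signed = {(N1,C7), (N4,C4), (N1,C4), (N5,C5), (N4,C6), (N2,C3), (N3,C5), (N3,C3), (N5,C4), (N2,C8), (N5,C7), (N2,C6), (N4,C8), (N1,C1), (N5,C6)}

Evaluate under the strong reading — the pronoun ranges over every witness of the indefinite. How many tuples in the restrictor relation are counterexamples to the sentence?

7

"it" takes "a chart" as antecedent — a donkey pronoun bound across the clause boundary.
Strong reading: for every (n,c) with opened(n,c), updated(n,c) ∧ signed(n,c).
Restrictor pairs: (N1,C1) ✓  (N1,C7) ✗  (N2,C2) ✗  (N2,C3) ✗  (N2,C5) ✗  (N2,C8) ✓  (N3,C5) ✓  (N4,C4) ✗  (N4,C6) ✓  (N4,C8) ✗  (N5,C1) ✗  (N5,C4) ✓  (N5,C5) ✓  (N5,C7) ✓
Counterexamples (restrictor pairs failing the scope): 7.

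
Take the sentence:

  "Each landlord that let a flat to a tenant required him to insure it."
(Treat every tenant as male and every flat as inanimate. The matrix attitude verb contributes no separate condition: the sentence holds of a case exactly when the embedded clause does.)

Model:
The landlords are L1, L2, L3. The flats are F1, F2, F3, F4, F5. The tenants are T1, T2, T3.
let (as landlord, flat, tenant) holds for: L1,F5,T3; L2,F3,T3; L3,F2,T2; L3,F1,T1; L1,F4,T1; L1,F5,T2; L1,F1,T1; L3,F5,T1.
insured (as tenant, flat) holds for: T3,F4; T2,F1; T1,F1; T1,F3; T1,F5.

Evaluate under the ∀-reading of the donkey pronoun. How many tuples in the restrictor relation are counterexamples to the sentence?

"him" takes "a tenant" as antecedent and "it" takes "a flat"; both are donkey pronouns co-varying with the restrictor.
Strong reading: for every (l,f,t) with let(l,f,t), insured(t,f).
Restrictor triples: (L1,F1,T1)→insured(T1,F1) ✓  (L1,F4,T1)→insured(T1,F4) ✗  (L1,F5,T2)→insured(T2,F5) ✗  (L1,F5,T3)→insured(T3,F5) ✗  (L2,F3,T3)→insured(T3,F3) ✗  (L3,F1,T1)→insured(T1,F1) ✓  (L3,F2,T2)→insured(T2,F2) ✗  (L3,F5,T1)→insured(T1,F5) ✓
Counterexamples (restrictor triples failing the scope): 5.

5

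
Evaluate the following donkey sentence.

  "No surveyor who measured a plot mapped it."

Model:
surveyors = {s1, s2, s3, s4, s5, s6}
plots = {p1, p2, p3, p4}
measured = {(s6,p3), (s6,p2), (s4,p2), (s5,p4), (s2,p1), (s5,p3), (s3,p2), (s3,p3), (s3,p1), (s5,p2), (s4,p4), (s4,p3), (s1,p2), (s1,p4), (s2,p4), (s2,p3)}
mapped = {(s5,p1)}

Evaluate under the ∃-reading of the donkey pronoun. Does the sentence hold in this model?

"it" takes "a plot" as antecedent — a donkey pronoun bound across the clause boundary.
Truth condition: for no (s,p) with measured(s,p) does mapped(s,p) hold.
Restrictor pairs — does the scope hold? (s1,p2):fails  (s1,p4):fails  (s2,p1):fails  (s2,p3):fails  (s2,p4):fails  (s3,p1):fails  (s3,p2):fails  (s3,p3):fails  (s4,p2):fails  (s4,p3):fails  (s4,p4):fails  (s5,p2):fails  (s5,p3):fails  (s5,p4):fails  (s6,p2):fails  (s6,p3):fails
Scope holds for no restrictor pair, so the sentence is true.

True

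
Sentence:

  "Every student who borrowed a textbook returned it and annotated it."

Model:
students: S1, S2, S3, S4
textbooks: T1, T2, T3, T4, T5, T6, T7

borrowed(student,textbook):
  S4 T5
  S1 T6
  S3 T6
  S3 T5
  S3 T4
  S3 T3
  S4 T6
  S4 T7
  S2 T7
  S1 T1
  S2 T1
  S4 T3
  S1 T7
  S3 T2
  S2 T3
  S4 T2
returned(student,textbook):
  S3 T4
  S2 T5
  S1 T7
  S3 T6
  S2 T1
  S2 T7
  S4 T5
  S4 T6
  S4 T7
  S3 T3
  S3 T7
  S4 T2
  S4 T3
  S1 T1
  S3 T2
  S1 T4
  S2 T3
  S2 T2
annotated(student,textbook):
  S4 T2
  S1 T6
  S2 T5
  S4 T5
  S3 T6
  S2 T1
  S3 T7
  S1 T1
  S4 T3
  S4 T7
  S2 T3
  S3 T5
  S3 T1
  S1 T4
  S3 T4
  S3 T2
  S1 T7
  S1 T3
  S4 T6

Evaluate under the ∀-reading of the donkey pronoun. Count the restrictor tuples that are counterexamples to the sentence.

4

"it" takes "a textbook" as antecedent — a donkey pronoun bound across the clause boundary.
Strong reading: for every (s,t) with borrowed(s,t), returned(s,t) ∧ annotated(s,t).
Restrictor pairs: (S1,T1) ✓  (S1,T6) ✗  (S1,T7) ✓  (S2,T1) ✓  (S2,T3) ✓  (S2,T7) ✗  (S3,T2) ✓  (S3,T3) ✗  (S3,T4) ✓  (S3,T5) ✗  (S3,T6) ✓  (S4,T2) ✓  (S4,T3) ✓  (S4,T5) ✓  (S4,T6) ✓  (S4,T7) ✓
Counterexamples (restrictor pairs failing the scope): 4.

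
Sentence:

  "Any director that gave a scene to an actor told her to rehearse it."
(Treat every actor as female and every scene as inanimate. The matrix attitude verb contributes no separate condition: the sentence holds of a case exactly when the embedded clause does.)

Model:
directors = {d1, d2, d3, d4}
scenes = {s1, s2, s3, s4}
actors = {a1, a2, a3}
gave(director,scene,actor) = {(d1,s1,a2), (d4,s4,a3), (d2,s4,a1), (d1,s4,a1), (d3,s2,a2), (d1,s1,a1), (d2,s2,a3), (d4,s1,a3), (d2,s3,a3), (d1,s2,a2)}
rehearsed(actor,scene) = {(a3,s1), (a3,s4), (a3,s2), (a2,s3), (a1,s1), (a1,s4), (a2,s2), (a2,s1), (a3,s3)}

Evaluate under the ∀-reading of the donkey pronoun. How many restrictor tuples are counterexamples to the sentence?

"her" takes "an actor" as antecedent and "it" takes "a scene"; both are donkey pronouns co-varying with the restrictor.
Strong reading: for every (d,s,a) with gave(d,s,a), rehearsed(a,s).
Restrictor triples: (d1,s1,a1)→rehearsed(a1,s1) ✓  (d1,s1,a2)→rehearsed(a2,s1) ✓  (d1,s2,a2)→rehearsed(a2,s2) ✓  (d1,s4,a1)→rehearsed(a1,s4) ✓  (d2,s2,a3)→rehearsed(a3,s2) ✓  (d2,s3,a3)→rehearsed(a3,s3) ✓  (d2,s4,a1)→rehearsed(a1,s4) ✓  (d3,s2,a2)→rehearsed(a2,s2) ✓  (d4,s1,a3)→rehearsed(a3,s1) ✓  (d4,s4,a3)→rehearsed(a3,s4) ✓
Counterexamples (restrictor triples failing the scope): 0.

0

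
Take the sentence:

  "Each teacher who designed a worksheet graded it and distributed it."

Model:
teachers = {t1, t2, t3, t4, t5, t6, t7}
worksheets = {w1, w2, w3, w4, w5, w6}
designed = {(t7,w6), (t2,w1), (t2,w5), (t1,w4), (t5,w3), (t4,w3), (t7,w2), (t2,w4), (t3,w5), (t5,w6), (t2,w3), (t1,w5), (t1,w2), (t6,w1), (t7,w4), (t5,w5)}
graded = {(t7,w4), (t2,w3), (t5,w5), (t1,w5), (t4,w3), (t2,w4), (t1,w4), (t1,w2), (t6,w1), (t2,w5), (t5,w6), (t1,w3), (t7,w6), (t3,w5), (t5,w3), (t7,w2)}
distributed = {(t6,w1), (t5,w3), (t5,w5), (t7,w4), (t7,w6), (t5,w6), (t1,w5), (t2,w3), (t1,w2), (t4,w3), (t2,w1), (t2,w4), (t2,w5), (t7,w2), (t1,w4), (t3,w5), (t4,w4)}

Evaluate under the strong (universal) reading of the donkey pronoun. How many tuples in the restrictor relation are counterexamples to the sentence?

"it" takes "a worksheet" as antecedent — a donkey pronoun bound across the clause boundary.
Strong reading: for every (t,w) with designed(t,w), graded(t,w) ∧ distributed(t,w).
Restrictor pairs: (t1,w2) ✓  (t1,w4) ✓  (t1,w5) ✓  (t2,w1) ✗  (t2,w3) ✓  (t2,w4) ✓  (t2,w5) ✓  (t3,w5) ✓  (t4,w3) ✓  (t5,w3) ✓  (t5,w5) ✓  (t5,w6) ✓  (t6,w1) ✓  (t7,w2) ✓  (t7,w4) ✓  (t7,w6) ✓
Counterexamples (restrictor pairs failing the scope): 1.

1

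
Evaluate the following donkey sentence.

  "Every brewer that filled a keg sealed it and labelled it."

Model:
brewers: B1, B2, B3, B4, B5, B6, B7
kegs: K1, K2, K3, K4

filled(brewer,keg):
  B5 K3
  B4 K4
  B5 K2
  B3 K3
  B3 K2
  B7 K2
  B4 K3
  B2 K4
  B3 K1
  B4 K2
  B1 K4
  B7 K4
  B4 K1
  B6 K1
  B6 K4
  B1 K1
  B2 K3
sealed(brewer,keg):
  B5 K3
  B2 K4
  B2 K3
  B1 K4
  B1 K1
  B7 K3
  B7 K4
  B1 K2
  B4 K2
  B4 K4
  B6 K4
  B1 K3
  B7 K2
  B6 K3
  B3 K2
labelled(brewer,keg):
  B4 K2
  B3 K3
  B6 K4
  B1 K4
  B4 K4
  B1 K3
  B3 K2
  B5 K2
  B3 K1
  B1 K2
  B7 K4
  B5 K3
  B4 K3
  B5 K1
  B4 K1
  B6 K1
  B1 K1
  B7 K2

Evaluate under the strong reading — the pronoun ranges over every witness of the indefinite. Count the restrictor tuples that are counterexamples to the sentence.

"it" takes "a keg" as antecedent — a donkey pronoun bound across the clause boundary.
Strong reading: for every (b,k) with filled(b,k), sealed(b,k) ∧ labelled(b,k).
Restrictor pairs: (B1,K1) ✓  (B1,K4) ✓  (B2,K3) ✗  (B2,K4) ✗  (B3,K1) ✗  (B3,K2) ✓  (B3,K3) ✗  (B4,K1) ✗  (B4,K2) ✓  (B4,K3) ✗  (B4,K4) ✓  (B5,K2) ✗  (B5,K3) ✓  (B6,K1) ✗  (B6,K4) ✓  (B7,K2) ✓  (B7,K4) ✓
Counterexamples (restrictor pairs failing the scope): 8.

8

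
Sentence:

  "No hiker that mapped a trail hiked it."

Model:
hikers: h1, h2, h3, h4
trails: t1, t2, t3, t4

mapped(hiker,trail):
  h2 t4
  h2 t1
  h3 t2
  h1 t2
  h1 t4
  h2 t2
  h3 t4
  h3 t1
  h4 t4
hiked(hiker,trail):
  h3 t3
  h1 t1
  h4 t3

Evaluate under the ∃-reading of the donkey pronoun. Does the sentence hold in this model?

True

"it" takes "a trail" as antecedent — a donkey pronoun bound across the clause boundary.
Truth condition: for no (h,t) with mapped(h,t) does hiked(h,t) hold.
Restrictor pairs — does the scope hold? (h1,t2):fails  (h1,t4):fails  (h2,t1):fails  (h2,t2):fails  (h2,t4):fails  (h3,t1):fails  (h3,t2):fails  (h3,t4):fails  (h4,t4):fails
Scope holds for no restrictor pair, so the sentence is true.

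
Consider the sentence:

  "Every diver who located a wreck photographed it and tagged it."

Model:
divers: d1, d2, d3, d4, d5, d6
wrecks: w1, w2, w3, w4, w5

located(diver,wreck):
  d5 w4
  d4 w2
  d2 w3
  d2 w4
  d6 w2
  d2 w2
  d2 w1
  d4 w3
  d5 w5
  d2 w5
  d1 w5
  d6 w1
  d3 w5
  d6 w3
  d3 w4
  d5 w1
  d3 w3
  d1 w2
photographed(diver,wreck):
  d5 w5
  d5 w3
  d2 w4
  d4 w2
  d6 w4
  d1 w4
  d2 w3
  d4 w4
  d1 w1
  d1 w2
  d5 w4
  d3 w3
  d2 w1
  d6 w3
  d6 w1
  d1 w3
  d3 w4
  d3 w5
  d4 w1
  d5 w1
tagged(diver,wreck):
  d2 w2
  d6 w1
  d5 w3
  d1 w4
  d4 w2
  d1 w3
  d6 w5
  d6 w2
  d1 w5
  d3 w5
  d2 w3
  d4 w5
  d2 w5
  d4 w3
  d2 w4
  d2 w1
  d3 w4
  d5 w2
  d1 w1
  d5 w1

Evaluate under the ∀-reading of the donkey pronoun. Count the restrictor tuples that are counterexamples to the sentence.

10

"it" takes "a wreck" as antecedent — a donkey pronoun bound across the clause boundary.
Strong reading: for every (d,w) with located(d,w), photographed(d,w) ∧ tagged(d,w).
Restrictor pairs: (d1,w2) ✗  (d1,w5) ✗  (d2,w1) ✓  (d2,w2) ✗  (d2,w3) ✓  (d2,w4) ✓  (d2,w5) ✗  (d3,w3) ✗  (d3,w4) ✓  (d3,w5) ✓  (d4,w2) ✓  (d4,w3) ✗  (d5,w1) ✓  (d5,w4) ✗  (d5,w5) ✗  (d6,w1) ✓  (d6,w2) ✗  (d6,w3) ✗
Counterexamples (restrictor pairs failing the scope): 10.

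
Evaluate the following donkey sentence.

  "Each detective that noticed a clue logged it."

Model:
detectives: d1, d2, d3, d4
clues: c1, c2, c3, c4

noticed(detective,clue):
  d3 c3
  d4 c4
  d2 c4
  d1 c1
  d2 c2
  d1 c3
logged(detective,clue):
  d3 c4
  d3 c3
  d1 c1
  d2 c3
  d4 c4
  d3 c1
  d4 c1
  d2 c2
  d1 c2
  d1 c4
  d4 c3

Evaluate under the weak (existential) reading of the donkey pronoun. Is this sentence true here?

True

"it" takes "a clue" as antecedent — a donkey pronoun bound across the clause boundary.
Weak reading: every detective d with some noticed-clue has at least one noticed-clue c such that logged(d,c).
Per detective: d1:✓  d2:✓  d3:✓  d4:✓
Every detective in the restrictor has a witness.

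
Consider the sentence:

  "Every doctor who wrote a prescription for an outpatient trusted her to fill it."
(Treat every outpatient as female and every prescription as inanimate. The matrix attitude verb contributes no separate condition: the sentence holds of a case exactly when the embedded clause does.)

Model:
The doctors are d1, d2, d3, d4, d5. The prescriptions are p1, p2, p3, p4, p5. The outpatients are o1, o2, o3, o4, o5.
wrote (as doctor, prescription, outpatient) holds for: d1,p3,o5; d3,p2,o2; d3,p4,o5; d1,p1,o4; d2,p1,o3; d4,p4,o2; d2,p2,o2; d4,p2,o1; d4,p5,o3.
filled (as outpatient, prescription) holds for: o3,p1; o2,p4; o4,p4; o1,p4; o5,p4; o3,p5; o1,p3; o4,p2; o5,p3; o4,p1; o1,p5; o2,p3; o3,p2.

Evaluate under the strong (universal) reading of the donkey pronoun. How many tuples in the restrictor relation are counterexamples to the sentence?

"her" takes "an outpatient" as antecedent and "it" takes "a prescription"; both are donkey pronouns co-varying with the restrictor.
Strong reading: for every (d,p,o) with wrote(d,p,o), filled(o,p).
Restrictor triples: (d1,p1,o4)→filled(o4,p1) ✓  (d1,p3,o5)→filled(o5,p3) ✓  (d2,p1,o3)→filled(o3,p1) ✓  (d2,p2,o2)→filled(o2,p2) ✗  (d3,p2,o2)→filled(o2,p2) ✗  (d3,p4,o5)→filled(o5,p4) ✓  (d4,p2,o1)→filled(o1,p2) ✗  (d4,p4,o2)→filled(o2,p4) ✓  (d4,p5,o3)→filled(o3,p5) ✓
Counterexamples (restrictor triples failing the scope): 3.

3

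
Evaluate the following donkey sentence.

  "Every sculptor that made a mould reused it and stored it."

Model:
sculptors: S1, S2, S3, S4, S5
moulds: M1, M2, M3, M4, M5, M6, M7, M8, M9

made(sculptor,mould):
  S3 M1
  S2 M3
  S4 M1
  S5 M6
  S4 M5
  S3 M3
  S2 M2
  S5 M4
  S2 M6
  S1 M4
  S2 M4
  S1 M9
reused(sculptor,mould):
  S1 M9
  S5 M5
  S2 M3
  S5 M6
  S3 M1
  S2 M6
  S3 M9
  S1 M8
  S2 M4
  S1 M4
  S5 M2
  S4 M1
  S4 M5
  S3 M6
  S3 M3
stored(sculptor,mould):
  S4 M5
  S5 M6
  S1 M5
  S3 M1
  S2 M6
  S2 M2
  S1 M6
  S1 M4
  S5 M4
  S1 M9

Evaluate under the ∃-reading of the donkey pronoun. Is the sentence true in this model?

"it" takes "a mould" as antecedent — a donkey pronoun bound across the clause boundary.
Weak reading: every sculptor s with some made-mould has at least one made-mould m such that reused(s,m) ∧ stored(s,m).
Per sculptor: S1:✓  S2:✓  S3:✓  S4:✓  S5:✓
Every sculptor in the restrictor has a witness.

True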